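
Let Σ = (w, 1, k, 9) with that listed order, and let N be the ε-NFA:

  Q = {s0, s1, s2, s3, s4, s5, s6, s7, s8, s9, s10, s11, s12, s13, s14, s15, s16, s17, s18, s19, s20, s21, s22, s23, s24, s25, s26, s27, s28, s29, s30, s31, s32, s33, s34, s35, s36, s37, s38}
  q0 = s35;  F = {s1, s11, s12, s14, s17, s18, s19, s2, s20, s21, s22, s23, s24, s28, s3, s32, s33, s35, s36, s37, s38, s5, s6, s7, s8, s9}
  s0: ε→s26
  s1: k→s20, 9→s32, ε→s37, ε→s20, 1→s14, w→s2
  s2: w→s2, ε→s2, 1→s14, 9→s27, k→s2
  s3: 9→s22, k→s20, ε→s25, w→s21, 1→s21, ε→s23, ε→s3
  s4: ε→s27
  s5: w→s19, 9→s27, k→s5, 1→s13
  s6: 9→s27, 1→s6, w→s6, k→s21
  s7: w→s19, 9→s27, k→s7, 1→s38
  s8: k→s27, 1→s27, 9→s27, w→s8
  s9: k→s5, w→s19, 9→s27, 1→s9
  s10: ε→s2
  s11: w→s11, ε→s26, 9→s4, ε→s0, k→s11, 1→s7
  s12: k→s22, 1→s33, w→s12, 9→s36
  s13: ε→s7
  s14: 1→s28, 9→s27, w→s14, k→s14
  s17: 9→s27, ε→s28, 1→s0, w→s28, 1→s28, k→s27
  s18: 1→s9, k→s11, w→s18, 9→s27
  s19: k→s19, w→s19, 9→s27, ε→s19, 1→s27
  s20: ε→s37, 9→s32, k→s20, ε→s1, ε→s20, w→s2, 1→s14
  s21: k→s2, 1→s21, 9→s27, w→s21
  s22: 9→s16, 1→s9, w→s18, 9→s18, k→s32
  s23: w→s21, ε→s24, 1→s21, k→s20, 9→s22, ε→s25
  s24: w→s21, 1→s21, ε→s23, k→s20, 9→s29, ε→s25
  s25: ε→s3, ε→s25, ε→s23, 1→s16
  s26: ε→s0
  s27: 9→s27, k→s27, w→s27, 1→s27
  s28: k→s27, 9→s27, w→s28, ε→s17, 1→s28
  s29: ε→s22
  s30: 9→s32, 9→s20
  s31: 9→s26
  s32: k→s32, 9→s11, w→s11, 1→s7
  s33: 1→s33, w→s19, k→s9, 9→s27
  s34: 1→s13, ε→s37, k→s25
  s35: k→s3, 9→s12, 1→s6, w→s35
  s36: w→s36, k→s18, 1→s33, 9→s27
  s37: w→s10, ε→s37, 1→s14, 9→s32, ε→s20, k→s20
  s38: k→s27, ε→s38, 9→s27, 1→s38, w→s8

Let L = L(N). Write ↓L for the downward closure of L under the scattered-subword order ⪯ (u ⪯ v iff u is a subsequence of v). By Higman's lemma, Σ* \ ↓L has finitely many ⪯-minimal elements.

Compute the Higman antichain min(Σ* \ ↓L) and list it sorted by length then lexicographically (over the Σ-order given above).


min(Σ*\↓L) = [19, kw9, 999, 91w1, kk11k].

|Q|=39, |F|=26, |δ|=147 (31 ε).
min D↑ (22 st, q0=0, F={5}): 0:w→0,1→1,k→2,9→3 1:w→1,1→1,k→4,9→5 2:w→4,1→4,k→6,9→7 3:w→3,1→8,k→7,9→9 4:w→4,1→4,k→10,9→5 5:w→5,1→5,k→5,9→5 6:w→10,1→11,k→6,9→12 7:w→13,1→14,k→12,9→13 8:w→15,1→8,k→14,9→5 9:w→9,1→8,k→13,9→5 10:w→10,1→11,k→10,9→5 11:w→11,1→16,k→11,9→5 12:w→17,1→18,k→12,9→17 13:w→13,1→14,k→17,9→5 14:w→15,1→14,k→19,9→5 15:w→15,1→5,k→15,9→5 16:w→16,1→16,k→5,9→5 17:w→17,1→18,k→17,9→5 18:w→15,1→20,k→18,9→5 19:w→15,1→18,k→19,9→5 20:w→21,1→20,k→5,9→5 21:w→21,1→5,k→5,9→5.
'19': run [35, 18, 1] end={s27} — reject; 2/2 deletions ∈↓L.
'kw9': run [35, 30, 19, 2] end={s27,s4} rej; 3/3 single-dels accept.
'999': N↓-sim [35, 20, 16, 2] end={s27,s4} rej; 3/3 del acc.
'91w1': run [35, 20, 9, 3, 1] end={s27} ∉↓L; 4/4 del acc.
'kk11k': run [35, 30, 20, 11, 7, 1] end={s27} rej; 5/5 deletions ∈↓L.
5 minimals (antichain).


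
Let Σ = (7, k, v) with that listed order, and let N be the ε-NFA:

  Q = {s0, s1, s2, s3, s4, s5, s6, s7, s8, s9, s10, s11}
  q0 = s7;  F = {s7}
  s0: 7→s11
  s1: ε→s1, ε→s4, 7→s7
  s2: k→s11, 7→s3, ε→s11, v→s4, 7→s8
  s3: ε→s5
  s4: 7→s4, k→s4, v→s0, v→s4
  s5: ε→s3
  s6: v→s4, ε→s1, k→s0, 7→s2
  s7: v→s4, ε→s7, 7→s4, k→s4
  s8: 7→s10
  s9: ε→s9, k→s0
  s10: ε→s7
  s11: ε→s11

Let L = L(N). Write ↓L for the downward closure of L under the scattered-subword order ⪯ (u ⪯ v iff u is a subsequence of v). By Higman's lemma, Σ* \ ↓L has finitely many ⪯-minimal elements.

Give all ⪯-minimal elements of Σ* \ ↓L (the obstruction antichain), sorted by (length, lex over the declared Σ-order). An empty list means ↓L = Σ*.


min(Σ*\↓L) = [7, k, v].

|Q|=12, |F|=1, |δ|=28 (10 ε).
min D↑ (2 st, q0=0, F={1}): 0:7→1,k→1,v→1 1:7→1,k→1,v→1.
'7': |S_i|=[4, 3] end={s0,s11,s4} rej; 1/1 deletions ∈↓L.
'k': run [4, 3] end={s0,s11,s4} rej; 1/1 deletions ∈↓L.
'v': N↓-sim [4, 3] end={s0,s11,s4} rej; 1/1 single-dels accept.
3 words, ⪯-incomp.


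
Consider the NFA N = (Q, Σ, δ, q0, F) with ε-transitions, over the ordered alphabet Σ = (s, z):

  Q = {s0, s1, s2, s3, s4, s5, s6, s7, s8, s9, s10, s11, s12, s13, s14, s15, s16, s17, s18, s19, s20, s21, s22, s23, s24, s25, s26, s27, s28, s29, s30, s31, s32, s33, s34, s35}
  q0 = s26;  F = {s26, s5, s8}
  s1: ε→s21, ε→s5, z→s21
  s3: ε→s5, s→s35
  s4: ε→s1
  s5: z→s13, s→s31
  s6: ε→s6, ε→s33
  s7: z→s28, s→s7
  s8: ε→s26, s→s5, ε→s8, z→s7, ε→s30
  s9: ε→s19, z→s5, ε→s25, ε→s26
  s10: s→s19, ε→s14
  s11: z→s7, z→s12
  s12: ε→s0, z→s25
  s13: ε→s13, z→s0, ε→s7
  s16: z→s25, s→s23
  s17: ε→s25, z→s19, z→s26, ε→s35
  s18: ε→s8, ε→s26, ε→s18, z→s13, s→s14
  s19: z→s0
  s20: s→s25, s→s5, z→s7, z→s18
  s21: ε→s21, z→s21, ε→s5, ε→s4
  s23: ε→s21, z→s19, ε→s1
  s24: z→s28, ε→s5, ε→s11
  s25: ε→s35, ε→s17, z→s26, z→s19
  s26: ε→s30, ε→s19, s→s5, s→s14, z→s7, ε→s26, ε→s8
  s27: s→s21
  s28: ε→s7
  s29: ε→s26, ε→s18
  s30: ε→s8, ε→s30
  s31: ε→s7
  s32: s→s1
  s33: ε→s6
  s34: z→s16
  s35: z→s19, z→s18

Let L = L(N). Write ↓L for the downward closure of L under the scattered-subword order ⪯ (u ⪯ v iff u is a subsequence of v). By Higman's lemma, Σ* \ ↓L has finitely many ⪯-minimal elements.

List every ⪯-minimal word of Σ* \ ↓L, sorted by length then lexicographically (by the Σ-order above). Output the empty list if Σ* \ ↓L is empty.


Antichain: [z, ss].

|Q|=36, |F|=3, |δ|=79 (41 ε).
min D↑ (3 st, q0=0, F={2}): 0:s→1,z→2 1:s→2,z→2 2:s→2,z→2 [Hopcroft].
'z': |S_i|=[11, 4] end={s0,s13,s28,s7} — reject; 1/1 single-dels accept.
'ss': run [11, 7, 3] end={s28,s31,s7} ∉↓L; 2/2 del acc.
2 minimals (antichain).


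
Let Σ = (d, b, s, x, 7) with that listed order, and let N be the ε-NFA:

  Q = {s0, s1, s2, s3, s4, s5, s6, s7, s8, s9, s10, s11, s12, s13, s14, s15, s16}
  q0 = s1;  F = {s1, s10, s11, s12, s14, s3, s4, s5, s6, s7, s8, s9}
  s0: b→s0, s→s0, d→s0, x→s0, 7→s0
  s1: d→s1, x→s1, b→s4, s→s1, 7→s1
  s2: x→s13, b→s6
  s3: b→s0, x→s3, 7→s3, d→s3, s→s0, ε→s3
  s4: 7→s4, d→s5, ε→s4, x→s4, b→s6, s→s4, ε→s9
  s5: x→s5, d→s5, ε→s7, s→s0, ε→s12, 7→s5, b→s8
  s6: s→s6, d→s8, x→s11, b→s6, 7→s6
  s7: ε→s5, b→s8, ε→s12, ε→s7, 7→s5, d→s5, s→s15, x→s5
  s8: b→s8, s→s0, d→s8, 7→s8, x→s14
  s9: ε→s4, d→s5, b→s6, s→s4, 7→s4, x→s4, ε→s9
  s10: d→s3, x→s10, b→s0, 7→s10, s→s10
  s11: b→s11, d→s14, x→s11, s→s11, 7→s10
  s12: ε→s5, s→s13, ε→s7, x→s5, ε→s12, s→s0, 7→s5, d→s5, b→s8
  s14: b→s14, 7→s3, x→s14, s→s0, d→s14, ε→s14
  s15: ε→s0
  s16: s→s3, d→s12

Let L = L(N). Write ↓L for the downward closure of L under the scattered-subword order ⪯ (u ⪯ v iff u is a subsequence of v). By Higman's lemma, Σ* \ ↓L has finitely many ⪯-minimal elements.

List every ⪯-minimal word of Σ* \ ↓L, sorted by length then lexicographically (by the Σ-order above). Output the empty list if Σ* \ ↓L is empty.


|Q|=17, |F|=12, |δ|=85 (15 ε).
min D↑ (10 st, q0=0, F={5}): 0:d→0,b→1,s→0,x→0,7→0 1:d→2,b→3,s→1,x→1,7→1 2:d→2,b→4,s→5,x→2,7→2 3:d→4,b→3,s→3,x→6,7→3 4:d→4,b→4,s→5,x→7,7→4 5:d→5,b→5,s→5,x→5,7→5 6:d→7,b→6,s→6,x→6,7→8 7:d→7,b→7,s→5,x→7,7→9 8:d→9,b→5,s→8,x→8,7→8 9:d→9,b→5,s→5,x→9,7→9.
'bds': N↓-sim [15, 14, 9, 3] end={s0,s13,s15} ∉↓L; 3/3 del acc.
'bbx7b': |S_i|=[15, 14, 7, 5, 3, 1] end={s0} rej; 5/5 deletions ∈↓L.
2 minimals (antichain).

min(Σ*\↓L) = [bds, bbx7b].


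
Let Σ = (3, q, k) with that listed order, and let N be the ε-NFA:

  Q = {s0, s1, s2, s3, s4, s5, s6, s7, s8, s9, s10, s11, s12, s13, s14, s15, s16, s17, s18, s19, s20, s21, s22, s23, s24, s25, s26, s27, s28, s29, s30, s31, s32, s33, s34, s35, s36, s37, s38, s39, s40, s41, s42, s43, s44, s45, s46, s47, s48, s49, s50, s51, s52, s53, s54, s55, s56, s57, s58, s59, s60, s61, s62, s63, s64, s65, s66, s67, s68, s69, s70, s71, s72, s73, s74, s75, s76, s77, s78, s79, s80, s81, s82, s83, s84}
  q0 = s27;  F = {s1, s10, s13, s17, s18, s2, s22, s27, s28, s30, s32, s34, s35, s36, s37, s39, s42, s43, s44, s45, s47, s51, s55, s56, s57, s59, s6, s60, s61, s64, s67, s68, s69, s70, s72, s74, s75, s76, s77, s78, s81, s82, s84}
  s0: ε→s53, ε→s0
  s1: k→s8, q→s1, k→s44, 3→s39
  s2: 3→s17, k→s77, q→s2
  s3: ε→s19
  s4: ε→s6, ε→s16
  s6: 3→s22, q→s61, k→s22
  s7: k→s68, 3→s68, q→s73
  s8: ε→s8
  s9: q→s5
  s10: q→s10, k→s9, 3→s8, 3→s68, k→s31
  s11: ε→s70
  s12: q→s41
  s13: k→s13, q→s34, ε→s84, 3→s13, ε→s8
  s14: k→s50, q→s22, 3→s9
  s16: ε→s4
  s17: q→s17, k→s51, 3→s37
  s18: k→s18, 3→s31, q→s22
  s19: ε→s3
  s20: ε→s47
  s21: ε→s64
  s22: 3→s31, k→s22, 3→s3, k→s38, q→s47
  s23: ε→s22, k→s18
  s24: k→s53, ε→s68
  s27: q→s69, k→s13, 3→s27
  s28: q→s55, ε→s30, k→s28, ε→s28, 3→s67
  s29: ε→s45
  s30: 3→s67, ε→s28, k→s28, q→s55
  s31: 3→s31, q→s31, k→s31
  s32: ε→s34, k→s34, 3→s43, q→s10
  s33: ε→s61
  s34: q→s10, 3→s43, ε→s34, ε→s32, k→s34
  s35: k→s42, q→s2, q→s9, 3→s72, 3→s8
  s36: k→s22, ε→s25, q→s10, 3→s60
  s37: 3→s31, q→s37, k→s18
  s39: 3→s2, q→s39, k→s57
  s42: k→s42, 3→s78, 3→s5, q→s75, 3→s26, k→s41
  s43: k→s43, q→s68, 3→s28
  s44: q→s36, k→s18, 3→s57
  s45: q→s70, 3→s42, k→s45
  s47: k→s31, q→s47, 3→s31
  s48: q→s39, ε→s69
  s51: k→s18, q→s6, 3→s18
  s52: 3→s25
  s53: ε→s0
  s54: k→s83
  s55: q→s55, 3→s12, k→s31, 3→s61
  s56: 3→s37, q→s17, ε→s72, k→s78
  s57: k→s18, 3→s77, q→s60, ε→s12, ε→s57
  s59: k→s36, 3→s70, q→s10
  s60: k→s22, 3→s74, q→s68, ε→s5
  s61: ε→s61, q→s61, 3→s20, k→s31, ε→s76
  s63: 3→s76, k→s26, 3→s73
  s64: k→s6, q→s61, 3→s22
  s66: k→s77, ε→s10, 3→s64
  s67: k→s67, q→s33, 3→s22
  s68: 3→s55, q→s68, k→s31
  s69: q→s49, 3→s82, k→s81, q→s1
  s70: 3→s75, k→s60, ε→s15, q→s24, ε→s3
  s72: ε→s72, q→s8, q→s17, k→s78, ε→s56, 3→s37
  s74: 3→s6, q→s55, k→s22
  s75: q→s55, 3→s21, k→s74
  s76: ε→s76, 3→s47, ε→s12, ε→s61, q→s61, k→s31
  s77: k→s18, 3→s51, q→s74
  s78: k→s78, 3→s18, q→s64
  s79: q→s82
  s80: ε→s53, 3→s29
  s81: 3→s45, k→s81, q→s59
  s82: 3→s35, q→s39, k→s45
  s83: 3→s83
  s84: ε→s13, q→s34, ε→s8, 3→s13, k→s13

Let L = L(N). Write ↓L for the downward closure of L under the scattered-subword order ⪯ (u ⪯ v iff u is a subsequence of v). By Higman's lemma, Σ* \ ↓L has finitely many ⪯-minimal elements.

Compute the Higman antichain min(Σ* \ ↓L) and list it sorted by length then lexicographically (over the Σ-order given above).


|Q|=85, |F|=43, |δ|=209 (43 ε).
min D↑ (39 st, q0=0, F={23}): 0:3→0,q→1,k→2 1:3→3,q→4,k→5 2:3→2,q→6,k→2 3:3→7,q→8,k→9 4:3→8,q→4,k→10 5:3→9,q→11,k→5 6:3→12,q→13,k→6 7:3→14,q→15,k→16 8:3→15,q→8,k→17 9:3→16,q→18,k→9 10:3→17,q→19,k→20 11:3→18,q→13,k→19 12:3→21,q→22,k→12 13:3→22,q→13,k→23 14:3→24,q→25,k→26 15:3→25,q→15,k→27 16:3→26,q→28,k→16 17:3→27,q→29,k→20 18:3→28,q→22,k→29 19:3→29,q→13,k→30 20:3→23,q→30,k→20 21:3→31,q→32,k→21 22:3→32,q→22,k→23 23:3→23,q→23,k→23 24:3→23,q→24,k→20 25:3→24,q→25,k→33 26:3→20,q→34,k→26 27:3→33,q→35,k→20 28:3→34,q→32,k→35 29:3→35,q→22,k→30 30:3→23,q→36,k→30 31:3→30,q→37,k→31 32:3→37,q→32,k→23 33:3→20,q→38,k→20 34:3→30,q→37,k→38 35:3→38,q→32,k→30 36:3→23,q→36,k→23 37:3→36,q→37,k→23 38:3→30,q→37,k→30 [Hopcroft].
'kqqk': |S_i|=[62, 50, 38, 17, 5] end={s0,s31,s5,s53,s9} rej; 4/4 single-dels accept.
'qqkk3': |S_i|=[62, 59, 43, 29, 9, 3] end={s19,s3,s31} — reject; 5/5 deletions ∈↓L.
'q33333': |S_i|=[62, 59, 48, 36, 26, 9, 3] end={s19,s3,s31} ∉↓L; 6/6 deletions ∈↓L.
3 words, ⪯-incomp.

A = [kqqk, qqkk3, q33333].


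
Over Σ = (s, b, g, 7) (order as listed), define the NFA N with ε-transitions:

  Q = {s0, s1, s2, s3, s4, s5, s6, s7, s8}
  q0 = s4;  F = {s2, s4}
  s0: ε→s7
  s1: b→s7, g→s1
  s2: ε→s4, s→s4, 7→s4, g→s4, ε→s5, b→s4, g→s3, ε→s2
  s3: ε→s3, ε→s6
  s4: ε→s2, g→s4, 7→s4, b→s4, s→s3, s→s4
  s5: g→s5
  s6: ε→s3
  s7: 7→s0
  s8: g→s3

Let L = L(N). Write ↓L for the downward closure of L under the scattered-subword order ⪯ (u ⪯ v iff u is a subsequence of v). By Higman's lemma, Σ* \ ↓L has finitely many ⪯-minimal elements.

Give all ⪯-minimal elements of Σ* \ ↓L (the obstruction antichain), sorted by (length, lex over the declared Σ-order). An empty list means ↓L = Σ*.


min(Σ*\↓L) = [].

|Q|=9, |F|=2, |δ|=23 (8 ε).
min D↑ (1 st, q0=0, F={}): 0:s→0,b→0,g→0,7→0 [Hopcroft].
L(D↑) = ∅ ⇒ ↓L = Σ*.


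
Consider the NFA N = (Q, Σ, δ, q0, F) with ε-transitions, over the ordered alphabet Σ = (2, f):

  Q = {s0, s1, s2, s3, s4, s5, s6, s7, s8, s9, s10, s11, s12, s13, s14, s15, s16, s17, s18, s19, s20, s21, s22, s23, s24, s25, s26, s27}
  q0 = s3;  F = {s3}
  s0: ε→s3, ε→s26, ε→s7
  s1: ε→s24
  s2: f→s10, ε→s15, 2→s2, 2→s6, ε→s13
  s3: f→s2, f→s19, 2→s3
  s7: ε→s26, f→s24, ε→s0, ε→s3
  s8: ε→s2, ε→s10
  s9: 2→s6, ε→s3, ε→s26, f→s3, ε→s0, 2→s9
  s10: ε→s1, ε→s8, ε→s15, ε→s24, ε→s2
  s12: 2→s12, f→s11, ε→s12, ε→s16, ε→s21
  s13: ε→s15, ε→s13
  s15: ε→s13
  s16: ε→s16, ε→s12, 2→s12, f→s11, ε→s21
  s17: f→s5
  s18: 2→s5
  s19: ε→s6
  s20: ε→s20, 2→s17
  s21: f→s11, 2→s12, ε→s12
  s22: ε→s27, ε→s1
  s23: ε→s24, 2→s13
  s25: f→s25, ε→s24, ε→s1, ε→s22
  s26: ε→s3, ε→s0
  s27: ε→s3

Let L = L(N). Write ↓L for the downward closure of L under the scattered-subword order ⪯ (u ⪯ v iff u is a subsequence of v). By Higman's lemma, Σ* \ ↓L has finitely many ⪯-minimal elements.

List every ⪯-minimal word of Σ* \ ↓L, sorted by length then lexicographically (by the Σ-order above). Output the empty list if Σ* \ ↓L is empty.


Antichain: [f].

|Q|=28, |F|=1, |δ|=61 (40 ε).
min D↑ (2 st, q0=0, F={1}): 0:2→0,f→1 1:2→1,f→1 (ε-aug+det+¬).
'f': N↓-sim [10, 9] end={s1,s10,s13,s15,s19,s2,s24,s6,s8} — reject; 1/1 del acc.
1 minimals (antichain).


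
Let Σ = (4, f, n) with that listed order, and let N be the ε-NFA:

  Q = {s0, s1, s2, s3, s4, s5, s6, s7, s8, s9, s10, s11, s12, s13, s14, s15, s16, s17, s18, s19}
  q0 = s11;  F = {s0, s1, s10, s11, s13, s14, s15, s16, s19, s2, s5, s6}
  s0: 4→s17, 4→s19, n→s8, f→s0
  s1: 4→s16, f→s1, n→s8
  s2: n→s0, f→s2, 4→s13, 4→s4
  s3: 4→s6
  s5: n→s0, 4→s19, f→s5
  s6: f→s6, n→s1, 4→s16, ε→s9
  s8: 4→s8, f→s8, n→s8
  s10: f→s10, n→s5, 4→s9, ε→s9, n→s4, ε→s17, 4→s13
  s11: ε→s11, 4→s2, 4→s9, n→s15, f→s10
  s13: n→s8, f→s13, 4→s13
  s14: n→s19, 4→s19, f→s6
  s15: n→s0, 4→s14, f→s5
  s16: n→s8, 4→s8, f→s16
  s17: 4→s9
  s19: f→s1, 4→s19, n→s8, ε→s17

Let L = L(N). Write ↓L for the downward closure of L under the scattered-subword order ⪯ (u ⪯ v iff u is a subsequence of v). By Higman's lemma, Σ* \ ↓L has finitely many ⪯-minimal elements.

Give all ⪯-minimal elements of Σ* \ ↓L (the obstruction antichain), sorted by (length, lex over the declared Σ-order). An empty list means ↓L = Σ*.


|Q|=20, |F|=12, |δ|=51 (5 ε).
min D↑ (13 st, q0=0, F={8}): 0:4→1,f→2,n→3 1:4→4,f→1,n→5 2:4→4,f→2,n→6 3:4→7,f→6,n→5 4:4→4,f→4,n→8 5:4→9,f→5,n→8 6:4→9,f→6,n→5 7:4→9,f→10,n→9 8:4→8,f→8,n→8 9:4→9,f→11,n→8 10:4→12,f→10,n→11 11:4→12,f→11,n→8 12:4→8,f→12,n→8 [Hopcroft].
'44n': run [16, 12, 8, 1] end={s8} rej; 3/3 deletions ∈↓L.
'4nn': |S_i|=[16, 12, 7, 1] end={s8} — reject; 3/3 del acc.
'f4n': run [16, 13, 8, 1] end={s8} ∉↓L; 3/3 deletions ∈↓L.
'nnn': |S_i|=[16, 12, 7, 1] end={s8} — reject; 3/3 deletions ∈↓L.
'n4f44': |S_i|=[16, 12, 8, 5, 2, 1] end={s8} rej; 5/5 del acc.
5 words, ⪯-incomp.

A = [44n, 4nn, f4n, nnn, n4f44].


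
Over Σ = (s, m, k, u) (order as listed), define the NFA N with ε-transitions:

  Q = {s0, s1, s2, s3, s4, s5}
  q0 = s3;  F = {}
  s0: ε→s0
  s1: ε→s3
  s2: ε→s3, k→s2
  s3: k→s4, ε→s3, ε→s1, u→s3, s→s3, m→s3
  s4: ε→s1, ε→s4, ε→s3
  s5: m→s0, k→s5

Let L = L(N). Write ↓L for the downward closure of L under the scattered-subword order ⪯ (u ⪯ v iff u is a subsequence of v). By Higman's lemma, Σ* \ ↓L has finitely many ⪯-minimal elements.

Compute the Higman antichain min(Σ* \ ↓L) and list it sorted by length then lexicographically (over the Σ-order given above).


|Q|=6, |F|=0, |δ|=15 (8 ε).
min D↑ (1 st, q0=0, F={0}): 0:s→0,m→0,k→0,u→0.
ε ∈ L(D↑) ⇒ ↓L = ∅.

Antichain: [ε].


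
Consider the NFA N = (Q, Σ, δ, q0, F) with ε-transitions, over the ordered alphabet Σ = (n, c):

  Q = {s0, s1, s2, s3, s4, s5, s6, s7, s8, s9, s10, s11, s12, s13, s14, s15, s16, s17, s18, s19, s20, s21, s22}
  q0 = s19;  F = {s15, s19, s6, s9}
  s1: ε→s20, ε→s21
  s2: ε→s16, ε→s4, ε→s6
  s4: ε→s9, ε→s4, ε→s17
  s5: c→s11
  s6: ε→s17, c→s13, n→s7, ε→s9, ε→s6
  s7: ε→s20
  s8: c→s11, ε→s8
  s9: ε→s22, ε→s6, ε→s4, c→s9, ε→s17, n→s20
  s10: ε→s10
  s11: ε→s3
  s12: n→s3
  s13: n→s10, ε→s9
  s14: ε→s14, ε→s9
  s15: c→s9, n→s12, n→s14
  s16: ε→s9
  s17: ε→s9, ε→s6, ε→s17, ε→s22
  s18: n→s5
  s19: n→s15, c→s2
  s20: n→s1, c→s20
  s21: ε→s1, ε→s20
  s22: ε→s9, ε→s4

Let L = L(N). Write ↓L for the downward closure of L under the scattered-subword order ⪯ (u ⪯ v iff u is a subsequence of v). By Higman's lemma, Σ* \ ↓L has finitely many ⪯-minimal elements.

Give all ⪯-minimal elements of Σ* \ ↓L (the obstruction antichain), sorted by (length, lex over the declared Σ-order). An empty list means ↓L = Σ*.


min(Σ*\↓L) = [cn, nnn].

|Q|=23, |F|=4, |δ|=47 (31 ε).
min D↑ (4 st, q0=0, F={3}): 0:n→1,c→2 1:n→2,c→2 2:n→3,c→2 3:n→3,c→3.
'cn': N↓-sim [18, 13, 5] end={s1,s10,s20,s21,s7} ∉↓L; 2/2 deletions ∈↓L.
'nnn': N↓-sim [18, 15, 14, 6] end={s1,s10,s20,s21,s3,s7} — reject; 3/3 single-dels accept.
2 obstructions.


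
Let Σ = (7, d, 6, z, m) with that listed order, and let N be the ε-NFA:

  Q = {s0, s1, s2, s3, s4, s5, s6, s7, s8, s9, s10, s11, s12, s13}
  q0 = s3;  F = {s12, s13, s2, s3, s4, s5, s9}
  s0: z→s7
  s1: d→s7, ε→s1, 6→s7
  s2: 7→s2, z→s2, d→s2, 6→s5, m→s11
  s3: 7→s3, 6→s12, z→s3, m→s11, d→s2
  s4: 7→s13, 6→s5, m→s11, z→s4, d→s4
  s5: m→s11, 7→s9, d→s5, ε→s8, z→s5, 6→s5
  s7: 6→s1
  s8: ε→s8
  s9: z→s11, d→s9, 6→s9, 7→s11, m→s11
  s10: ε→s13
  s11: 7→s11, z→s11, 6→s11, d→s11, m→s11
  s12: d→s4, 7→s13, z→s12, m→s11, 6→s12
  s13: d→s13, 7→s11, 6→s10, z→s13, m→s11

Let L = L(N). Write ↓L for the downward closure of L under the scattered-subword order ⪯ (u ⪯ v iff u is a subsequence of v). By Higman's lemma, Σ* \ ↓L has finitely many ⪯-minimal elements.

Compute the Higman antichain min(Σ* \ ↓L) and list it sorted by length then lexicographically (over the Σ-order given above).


min(Σ*\↓L) = [m, 677, d67z].

|Q|=14, |F|=7, |δ|=48 (4 ε).
min D↑ (8 st, q0=0, F={3}): 0:7→0,d→1,6→2,z→0,m→3 1:7→1,d→1,6→4,z→1,m→3 2:7→5,d→6,6→2,z→2,m→3 3:7→3,d→3,6→3,z→3,m→3 4:7→7,d→4,6→4,z→4,m→3 5:7→3,d→5,6→5,z→5,m→3 6:7→5,d→6,6→4,z→6,m→3 7:7→3,d→7,6→7,z→3,m→3 [Hopcroft].
'm': run [10, 1] end={s11} — reject; 1/1 del acc.
'677': N↓-sim [10, 8, 4, 1] end={s11} rej; 3/3 single-dels accept.
'd67z': |S_i|=[10, 8, 6, 2, 1] end={s11} ∉↓L; 4/4 del acc.
3 minimals (antichain).


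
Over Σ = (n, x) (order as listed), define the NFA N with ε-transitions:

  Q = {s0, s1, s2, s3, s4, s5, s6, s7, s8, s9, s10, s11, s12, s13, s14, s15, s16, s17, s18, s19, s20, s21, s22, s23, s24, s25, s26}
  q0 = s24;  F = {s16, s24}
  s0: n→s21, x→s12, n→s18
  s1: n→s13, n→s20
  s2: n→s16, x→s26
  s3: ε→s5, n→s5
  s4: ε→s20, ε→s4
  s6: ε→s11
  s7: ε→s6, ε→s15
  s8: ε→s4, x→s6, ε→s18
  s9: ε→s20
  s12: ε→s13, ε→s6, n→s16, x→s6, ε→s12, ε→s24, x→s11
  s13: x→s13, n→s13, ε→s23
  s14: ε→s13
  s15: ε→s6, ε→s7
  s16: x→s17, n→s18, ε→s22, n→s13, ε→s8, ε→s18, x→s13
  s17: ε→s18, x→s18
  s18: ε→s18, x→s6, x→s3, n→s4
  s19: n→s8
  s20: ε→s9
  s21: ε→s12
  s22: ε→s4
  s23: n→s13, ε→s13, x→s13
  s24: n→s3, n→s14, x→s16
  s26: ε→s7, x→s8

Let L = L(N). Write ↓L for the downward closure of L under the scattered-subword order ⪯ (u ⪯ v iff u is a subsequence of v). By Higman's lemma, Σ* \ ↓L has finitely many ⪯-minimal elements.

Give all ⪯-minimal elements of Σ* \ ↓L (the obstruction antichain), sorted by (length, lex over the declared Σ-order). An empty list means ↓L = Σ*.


|Q|=27, |F|=2, |δ|=56 (27 ε).
min D↑ (3 st, q0=0, F={1}): 0:n→1,x→2 1:n→1,x→1 2:n→1,x→1.
'n': run [16, 11] end={s11,s13,s14,s18,s20,s23,s3,s4,s5,s6,s9} — reject; 1/1 single-dels accept.
'xx': |S_i|=[16, 14, 11] end={s11,s13,s17,s18,s20,s23,s3,s4,s5,s6,s9} — reject; 2/2 del acc.
2 words, ⪯-incomp.

min(Σ*\↓L) = [n, xx].


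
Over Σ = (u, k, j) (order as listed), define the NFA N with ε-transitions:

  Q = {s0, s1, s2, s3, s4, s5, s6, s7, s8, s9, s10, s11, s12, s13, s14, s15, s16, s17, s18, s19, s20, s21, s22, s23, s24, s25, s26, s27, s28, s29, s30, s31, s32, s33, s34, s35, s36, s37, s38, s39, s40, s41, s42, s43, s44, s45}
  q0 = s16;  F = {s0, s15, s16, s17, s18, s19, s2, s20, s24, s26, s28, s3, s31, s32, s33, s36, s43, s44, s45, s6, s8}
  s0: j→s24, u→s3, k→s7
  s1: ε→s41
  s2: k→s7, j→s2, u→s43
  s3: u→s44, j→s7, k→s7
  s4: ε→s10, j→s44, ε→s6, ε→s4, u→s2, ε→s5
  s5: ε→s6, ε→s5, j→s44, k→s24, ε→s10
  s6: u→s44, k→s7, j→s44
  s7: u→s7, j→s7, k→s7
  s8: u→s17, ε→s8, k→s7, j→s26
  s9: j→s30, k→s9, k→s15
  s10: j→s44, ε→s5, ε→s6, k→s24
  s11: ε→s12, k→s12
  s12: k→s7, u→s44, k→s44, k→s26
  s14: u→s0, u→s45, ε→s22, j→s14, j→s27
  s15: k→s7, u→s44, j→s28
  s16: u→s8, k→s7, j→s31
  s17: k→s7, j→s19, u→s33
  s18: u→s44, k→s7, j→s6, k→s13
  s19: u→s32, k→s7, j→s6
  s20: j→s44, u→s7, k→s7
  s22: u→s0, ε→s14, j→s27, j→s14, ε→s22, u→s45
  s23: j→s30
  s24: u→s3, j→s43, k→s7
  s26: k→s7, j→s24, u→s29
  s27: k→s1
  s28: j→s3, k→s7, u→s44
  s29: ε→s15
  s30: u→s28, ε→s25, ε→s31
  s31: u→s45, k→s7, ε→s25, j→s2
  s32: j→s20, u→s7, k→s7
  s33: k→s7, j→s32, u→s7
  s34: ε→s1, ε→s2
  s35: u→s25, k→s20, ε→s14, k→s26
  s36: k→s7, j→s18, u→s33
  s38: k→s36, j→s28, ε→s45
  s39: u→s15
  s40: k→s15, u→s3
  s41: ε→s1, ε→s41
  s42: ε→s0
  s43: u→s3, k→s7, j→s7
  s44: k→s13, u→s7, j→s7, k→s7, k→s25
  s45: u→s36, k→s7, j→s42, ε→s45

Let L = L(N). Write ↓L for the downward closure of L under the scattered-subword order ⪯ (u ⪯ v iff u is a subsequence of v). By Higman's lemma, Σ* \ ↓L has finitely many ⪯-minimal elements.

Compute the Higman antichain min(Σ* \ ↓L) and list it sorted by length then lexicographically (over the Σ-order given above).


|Q|=46, |F|=21, |δ|=129 (27 ε).
min D↑ (22 st, q0=0, F={2}): 0:u→1,k→2,j→3 1:u→4,k→2,j→5 2:u→2,k→2,j→2 3:u→6,k→2,j→7 4:u→8,k→2,j→9 5:u→10,k→2,j→11 6:u→12,k→2,j→13 7:u→14,k→2,j→7 8:u→2,k→2,j→15 9:u→15,k→2,j→16 10:u→17,k→2,j→18 11:u→19,k→2,j→14 12:u→8,k→2,j→20 13:u→19,k→2,j→11 14:u→19,k→2,j→2 15:u→2,k→2,j→21 16:u→17,k→2,j→17 17:u→2,k→2,j→2 18:u→17,k→2,j→19 19:u→17,k→2,j→2 20:u→17,k→2,j→16 21:u→2,k→2,j→17.
'k': |S_i|=[26, 3] end={s13,s25,s7} ∉↓L; 1/1 deletions ∈↓L.
'uuuu': |S_i|=[26, 23, 16, 7, 1] end={s7} ∉↓L; 4/4 del acc.
'jjuj': run [26, 23, 15, 6, 1] end={s7} rej; 4/4 single-dels accept.
'ujuuj': run [26, 23, 18, 10, 4, 1] end={s7} rej; 5/5 del acc.
'ujjjj': |S_i|=[26, 23, 18, 10, 6, 1] end={s7} — reject; 5/5 del acc.
'uujjju': N↓-sim [26, 23, 16, 11, 7, 4, 1] end={s7} ∉↓L; 6/6 deletions ∈↓L.
6 minimals (antichain).

Antichain: [k, uuuu, jjuj, ujuuj, ujjjj, uujjju].


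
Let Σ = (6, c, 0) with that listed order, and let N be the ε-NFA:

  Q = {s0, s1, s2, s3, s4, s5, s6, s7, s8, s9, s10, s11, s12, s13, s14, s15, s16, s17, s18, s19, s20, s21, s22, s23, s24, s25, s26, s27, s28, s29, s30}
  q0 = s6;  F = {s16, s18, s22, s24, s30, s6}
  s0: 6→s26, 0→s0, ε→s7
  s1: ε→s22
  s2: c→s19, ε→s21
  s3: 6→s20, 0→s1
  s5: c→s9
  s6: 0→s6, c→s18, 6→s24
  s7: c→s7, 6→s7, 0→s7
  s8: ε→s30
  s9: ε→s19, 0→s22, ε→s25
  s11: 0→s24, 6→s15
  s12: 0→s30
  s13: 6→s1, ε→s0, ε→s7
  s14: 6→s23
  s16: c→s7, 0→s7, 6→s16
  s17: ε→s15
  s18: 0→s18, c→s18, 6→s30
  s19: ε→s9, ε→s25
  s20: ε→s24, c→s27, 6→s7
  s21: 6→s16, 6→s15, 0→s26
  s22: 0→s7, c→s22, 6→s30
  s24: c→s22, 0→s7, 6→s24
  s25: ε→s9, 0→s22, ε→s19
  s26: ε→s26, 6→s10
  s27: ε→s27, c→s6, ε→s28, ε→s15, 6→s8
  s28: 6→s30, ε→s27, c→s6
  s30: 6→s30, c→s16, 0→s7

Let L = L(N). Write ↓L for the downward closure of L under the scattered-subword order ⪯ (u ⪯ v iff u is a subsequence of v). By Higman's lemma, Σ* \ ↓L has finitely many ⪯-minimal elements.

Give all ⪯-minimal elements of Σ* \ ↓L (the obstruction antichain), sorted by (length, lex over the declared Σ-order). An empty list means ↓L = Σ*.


Antichain: [60, c6cc].

|Q|=31, |F|=6, |δ|=63 (19 ε).
min D↑ (7 st, q0=0, F={4}): 0:6→1,c→2,0→0 1:6→1,c→3,0→4 2:6→5,c→2,0→2 3:6→5,c→3,0→4 4:6→4,c→4,0→4 5:6→5,c→6,0→4 6:6→6,c→4,0→4 (ε-aug+det+¬).
'60': |S_i|=[7, 5, 1] end={s7} ∉↓L; 2/2 deletions ∈↓L.
'c6cc': N↓-sim [7, 5, 3, 2, 1] end={s7} — reject; 4/4 deletions ∈↓L.
2 words, ⪯-incomp.


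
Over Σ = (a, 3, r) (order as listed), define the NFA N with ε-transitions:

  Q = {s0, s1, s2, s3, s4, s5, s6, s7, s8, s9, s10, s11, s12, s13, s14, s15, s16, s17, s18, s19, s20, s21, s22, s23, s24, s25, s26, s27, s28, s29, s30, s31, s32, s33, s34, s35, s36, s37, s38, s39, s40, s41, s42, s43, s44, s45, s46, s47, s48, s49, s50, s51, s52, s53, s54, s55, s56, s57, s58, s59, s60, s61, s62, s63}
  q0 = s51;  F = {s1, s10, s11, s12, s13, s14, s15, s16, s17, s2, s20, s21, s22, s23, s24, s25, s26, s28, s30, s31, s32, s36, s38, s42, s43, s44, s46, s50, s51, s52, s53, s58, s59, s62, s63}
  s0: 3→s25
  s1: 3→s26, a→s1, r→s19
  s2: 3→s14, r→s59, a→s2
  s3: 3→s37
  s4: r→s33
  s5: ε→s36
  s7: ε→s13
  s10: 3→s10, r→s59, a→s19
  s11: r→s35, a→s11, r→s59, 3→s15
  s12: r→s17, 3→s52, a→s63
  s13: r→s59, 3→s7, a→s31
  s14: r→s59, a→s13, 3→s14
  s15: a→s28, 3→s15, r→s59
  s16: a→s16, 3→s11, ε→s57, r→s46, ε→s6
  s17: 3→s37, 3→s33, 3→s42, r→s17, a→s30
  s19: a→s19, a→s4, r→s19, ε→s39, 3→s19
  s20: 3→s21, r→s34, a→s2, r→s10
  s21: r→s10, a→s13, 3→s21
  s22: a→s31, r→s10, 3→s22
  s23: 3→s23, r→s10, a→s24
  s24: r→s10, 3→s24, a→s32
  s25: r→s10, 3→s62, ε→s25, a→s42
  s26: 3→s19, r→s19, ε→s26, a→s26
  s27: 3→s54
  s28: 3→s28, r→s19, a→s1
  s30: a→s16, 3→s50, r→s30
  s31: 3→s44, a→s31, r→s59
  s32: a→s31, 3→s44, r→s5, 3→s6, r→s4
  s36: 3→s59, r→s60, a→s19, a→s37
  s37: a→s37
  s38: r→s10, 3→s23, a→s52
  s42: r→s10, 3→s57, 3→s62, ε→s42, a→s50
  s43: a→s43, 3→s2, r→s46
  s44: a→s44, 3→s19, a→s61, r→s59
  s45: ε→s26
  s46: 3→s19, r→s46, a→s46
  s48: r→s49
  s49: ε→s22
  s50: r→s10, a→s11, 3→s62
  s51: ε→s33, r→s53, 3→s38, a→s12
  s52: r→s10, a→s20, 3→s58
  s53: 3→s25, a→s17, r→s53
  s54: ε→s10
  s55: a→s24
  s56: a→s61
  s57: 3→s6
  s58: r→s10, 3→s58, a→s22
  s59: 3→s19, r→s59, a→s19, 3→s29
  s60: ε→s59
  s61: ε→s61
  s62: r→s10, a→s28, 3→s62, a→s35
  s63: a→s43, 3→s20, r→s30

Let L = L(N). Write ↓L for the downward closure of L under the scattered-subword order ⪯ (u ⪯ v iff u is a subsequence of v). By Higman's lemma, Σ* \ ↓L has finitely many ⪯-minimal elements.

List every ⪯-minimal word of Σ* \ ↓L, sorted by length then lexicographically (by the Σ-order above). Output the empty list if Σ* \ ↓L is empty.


|Q|=64, |F|=35, |δ|=143 (14 ε).
min D↑ (36 st, q0=0, F={16}): 0:a→1,3→2,r→3 1:a→4,3→5,r→6 2:a→5,3→7,r→8 3:a→6,3→9,r→3 4:a→10,3→11,r→12 5:a→11,3→13,r→8 6:a→12,3→14,r→6 7:a→15,3→7,r→8 8:a→16,3→8,r→17 9:a→14,3→18,r→8 10:a→10,3→19,r→20 11:a→19,3→21,r→8 12:a→22,3→23,r→12 13:a→24,3→13,r→8 14:a→23,3→18,r→8 15:a→25,3→15,r→8 16:a→16,3→16,r→16 17:a→16,3→16,r→17 18:a→26,3→18,r→8 19:a→19,3→27,r→17 20:a→20,3→16,r→20 21:a→28,3→21,r→8 22:a→22,3→29,r→20 23:a→29,3→18,r→8 24:a→30,3→24,r→8 25:a→30,3→31,r→32 26:a→33,3→26,r→16 27:a→28,3→27,r→17 28:a→30,3→28,r→17 29:a→29,3→34,r→17 30:a→30,3→31,r→17 31:a→31,3→16,r→17 32:a→16,3→17,r→17 33:a→33,3→35,r→16 34:a→26,3→34,r→17 35:a→35,3→16,r→16 [Hopcroft].
'3ra': |S_i|=[49, 40, 13, 5] end={s19,s33,s37,s39,s4} ∉↓L; 3/3 single-dels accept.
'3rr3': |S_i|=[49, 40, 13, 7, 5] end={s19,s29,s33,s39,s4} ∉↓L; 4/4 del acc.
'aaar3': run [49, 44, 38, 25, 8, 5] end={s19,s29,s33,s39,s4} ∉↓L; 5/5 del acc.
'r33ar': |S_i|=[49, 29, 20, 15, 8, 4] end={s19,s33,s39,s4} ∉↓L; 5/5 single-dels accept.
'33aa33': N↓-sim [49, 40, 31, 24, 17, 10, 5] end={s19,s29,s33,s39,s4} rej; 6/6 deletions ∈↓L.
5 obstructions.

Antichain: [3ra, 3rr3, aaar3, r33ar, 33aa33].


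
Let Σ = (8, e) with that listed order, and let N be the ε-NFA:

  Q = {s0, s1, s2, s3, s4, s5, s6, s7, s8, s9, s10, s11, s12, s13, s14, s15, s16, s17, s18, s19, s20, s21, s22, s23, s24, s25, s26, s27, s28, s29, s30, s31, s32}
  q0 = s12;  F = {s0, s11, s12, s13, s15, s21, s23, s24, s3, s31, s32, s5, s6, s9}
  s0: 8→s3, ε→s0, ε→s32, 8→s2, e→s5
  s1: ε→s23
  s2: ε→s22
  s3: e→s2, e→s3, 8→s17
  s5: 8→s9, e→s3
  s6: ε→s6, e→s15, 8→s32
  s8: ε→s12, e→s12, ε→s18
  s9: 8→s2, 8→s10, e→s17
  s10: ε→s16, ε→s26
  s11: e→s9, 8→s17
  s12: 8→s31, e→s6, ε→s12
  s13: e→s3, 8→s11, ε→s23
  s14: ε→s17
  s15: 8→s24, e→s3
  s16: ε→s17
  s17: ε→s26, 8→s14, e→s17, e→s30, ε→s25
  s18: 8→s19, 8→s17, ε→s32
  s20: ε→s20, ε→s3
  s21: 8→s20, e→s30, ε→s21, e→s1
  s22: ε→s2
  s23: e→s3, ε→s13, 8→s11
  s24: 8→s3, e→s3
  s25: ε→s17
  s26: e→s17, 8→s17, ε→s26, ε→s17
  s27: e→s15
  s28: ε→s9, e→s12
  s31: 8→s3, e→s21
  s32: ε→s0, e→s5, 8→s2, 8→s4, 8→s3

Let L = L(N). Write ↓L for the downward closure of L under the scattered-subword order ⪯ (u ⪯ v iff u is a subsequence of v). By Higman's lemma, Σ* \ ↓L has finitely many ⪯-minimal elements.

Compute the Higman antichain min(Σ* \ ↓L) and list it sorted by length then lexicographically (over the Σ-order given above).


A = [888, eee8, e8e8e, 8ee8ee].

|Q|=33, |F|=14, |δ|=70 (26 ε).
min D↑ (13 st, q0=0, F={7}): 0:8→1,e→2 1:8→3,e→4 2:8→5,e→6 3:8→7,e→3 4:8→3,e→8 5:8→3,e→9 6:8→10,e→3 7:8→7,e→7 8:8→11,e→3 9:8→12,e→3 10:8→3,e→3 11:8→7,e→12 12:8→7,e→7 [Hopcroft].
'888': run [26, 23, 14, 9] end={s10,s14,s16,s17,s2,s22,s25,s26,s30} rej; 3/3 single-dels accept.
'eee8': |S_i|=[26, 24, 18, 11, 9] end={s10,s14,s16,s17,s2,s22,s25,s26,s30} ∉↓L; 4/4 del acc.
'e8e8e': |S_i|=[26, 24, 18, 12, 10, 5] end={s14,s17,s25,s26,s30} — reject; 5/5 single-dels accept.
'8ee8ee': N↓-sim [26, 23, 18, 15, 11, 10, 5] end={s14,s17,s25,s26,s30} — reject; 6/6 deletions ∈↓L.
4 words, ⪯-incomp.


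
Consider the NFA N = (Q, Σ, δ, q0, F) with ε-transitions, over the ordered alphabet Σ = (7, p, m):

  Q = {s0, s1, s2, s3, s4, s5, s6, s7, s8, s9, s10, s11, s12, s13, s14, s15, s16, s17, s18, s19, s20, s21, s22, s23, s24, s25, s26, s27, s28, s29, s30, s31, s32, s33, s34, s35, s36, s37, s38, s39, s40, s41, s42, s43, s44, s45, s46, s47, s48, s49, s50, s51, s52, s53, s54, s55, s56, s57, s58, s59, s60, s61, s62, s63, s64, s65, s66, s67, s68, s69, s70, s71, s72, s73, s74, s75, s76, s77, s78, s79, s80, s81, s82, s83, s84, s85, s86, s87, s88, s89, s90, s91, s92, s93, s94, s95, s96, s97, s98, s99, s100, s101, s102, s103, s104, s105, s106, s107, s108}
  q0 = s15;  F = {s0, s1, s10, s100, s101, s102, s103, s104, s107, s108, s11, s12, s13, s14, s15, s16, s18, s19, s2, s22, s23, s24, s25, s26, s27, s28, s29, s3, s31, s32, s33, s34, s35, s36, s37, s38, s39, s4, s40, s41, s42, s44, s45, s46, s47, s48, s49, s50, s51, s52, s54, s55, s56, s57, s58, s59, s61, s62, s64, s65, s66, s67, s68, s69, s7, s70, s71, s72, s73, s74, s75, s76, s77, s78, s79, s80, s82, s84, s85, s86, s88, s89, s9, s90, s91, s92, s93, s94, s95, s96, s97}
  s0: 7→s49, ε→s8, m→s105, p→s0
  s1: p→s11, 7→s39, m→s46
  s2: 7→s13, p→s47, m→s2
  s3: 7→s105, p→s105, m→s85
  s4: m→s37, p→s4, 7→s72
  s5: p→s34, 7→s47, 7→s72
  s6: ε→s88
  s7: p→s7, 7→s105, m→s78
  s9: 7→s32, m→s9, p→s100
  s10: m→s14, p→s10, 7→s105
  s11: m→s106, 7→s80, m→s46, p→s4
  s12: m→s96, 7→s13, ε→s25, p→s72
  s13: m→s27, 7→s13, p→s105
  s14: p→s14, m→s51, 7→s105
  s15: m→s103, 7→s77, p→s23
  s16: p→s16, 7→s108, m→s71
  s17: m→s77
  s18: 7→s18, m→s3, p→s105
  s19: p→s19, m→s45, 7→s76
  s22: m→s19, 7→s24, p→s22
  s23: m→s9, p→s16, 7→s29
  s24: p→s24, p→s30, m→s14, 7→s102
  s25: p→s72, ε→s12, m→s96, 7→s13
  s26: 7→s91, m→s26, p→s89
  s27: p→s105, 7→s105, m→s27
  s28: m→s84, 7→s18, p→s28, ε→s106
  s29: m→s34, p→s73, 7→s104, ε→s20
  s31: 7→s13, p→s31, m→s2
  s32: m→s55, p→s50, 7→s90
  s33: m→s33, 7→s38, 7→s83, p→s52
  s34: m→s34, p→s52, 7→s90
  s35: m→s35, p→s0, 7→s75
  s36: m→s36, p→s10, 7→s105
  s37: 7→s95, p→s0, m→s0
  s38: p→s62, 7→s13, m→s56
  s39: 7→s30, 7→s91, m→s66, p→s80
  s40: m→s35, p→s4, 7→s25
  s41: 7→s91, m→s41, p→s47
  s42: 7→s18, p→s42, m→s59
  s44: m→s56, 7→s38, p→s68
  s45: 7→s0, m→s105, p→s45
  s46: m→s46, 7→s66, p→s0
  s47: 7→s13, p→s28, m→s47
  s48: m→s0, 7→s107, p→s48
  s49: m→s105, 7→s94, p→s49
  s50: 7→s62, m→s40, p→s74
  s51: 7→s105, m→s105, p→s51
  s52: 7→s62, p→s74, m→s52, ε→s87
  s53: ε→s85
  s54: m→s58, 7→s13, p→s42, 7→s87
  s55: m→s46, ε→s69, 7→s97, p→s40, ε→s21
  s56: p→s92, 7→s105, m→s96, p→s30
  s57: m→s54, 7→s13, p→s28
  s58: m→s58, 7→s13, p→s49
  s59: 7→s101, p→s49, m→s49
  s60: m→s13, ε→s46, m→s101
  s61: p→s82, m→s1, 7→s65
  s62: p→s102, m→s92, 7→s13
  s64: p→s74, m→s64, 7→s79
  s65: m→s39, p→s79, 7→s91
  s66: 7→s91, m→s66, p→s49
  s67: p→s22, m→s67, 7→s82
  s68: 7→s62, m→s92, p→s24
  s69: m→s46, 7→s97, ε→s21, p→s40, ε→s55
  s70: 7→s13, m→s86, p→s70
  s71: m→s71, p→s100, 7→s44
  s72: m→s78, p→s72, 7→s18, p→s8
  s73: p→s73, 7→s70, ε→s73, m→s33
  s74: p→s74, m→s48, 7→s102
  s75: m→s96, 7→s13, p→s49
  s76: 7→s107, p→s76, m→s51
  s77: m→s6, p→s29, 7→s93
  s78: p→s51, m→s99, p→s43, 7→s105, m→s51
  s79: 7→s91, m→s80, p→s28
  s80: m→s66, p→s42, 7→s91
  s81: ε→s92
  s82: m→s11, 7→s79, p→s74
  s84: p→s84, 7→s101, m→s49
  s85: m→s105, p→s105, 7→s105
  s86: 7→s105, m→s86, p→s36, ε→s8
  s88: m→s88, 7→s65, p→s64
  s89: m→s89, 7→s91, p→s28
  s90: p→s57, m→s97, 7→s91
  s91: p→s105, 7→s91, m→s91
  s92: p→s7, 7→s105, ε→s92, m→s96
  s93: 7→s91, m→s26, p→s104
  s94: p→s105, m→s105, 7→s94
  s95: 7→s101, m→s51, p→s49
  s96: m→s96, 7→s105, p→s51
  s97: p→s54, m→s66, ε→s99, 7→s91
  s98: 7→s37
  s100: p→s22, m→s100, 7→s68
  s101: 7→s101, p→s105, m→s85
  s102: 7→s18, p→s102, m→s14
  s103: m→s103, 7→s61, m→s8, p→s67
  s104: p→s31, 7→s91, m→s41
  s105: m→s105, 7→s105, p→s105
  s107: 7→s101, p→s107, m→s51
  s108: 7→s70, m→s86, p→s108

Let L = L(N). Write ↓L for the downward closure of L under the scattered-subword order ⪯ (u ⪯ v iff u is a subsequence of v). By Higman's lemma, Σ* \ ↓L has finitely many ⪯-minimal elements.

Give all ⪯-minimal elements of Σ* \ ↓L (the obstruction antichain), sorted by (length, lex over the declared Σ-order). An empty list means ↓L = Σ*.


A = [777p, pp7m7, m7mmpm, mppmmm].

|Q|=109, |F|=91, |δ|=311 (18 ε).
min D↑ (90 st, q0=0, F={25}): 0:7→1,p→2,m→3 1:7→4,p→5,m→6 2:7→5,p→7,m→8 3:7→9,p→10,m→3 4:7→11,p→12,m→13 5:7→12,p→14,m→15 6:7→16,p→17,m→6 7:7→18,p→7,m→19 8:7→20,p→21,m→8 9:7→16,p→22,m→23 10:7→22,p→24,m→10 11:7→11,p→25,m→11 12:7→11,p→26,m→27 13:7→11,p→28,m→13 14:7→29,p→14,m→30 15:7→31,p→32,m→15 16:7→11,p→33,m→34 17:7→33,p→35,m→17 18:7→29,p→18,m→36 19:7→37,p→21,m→19 20:7→31,p→38,m→39 21:7→40,p→24,m→21 22:7→33,p→35,m→41 23:7→34,p→41,m→42 24:7→43,p→24,m→44 25:7→25,p→25,m→25 26:7→45,p→26,m→46 27:7→11,p→47,m→27 28:7→11,p→48,m→28 29:7→45,p→29,m→36 30:7→49,p→32,m→30 31:7→11,p→50,m→51 32:7→52,p→35,m→32 33:7→11,p→48,m→53 34:7→11,p→53,m→54 35:7→55,p→35,m→56 36:7→25,p→57,m→36 37:7→49,p→40,m→58 38:7→52,p→35,m→59 39:7→51,p→59,m→42 40:7→52,p→43,m→60 41:7→53,p→61,m→42 42:7→54,p→62,m→42 43:7→55,p→43,m→63 44:7→64,p→44,m→65 45:7→45,p→25,m→66 46:7→45,p→47,m→46 47:7→45,p→48,m→47 48:7→67,p→48,m→68 49:7→45,p→52,m→58 50:7→45,p→48,m→69 51:7→11,p→69,m→54 52:7→45,p→55,m→60 53:7→11,p→70,m→54 54:7→11,p→71,m→54 55:7→67,p→55,m→63 56:7→72,p→56,m→62 57:7→25,p→73,m→57 58:7→25,p→60,m→74 59:7→75,p→61,m→76 60:7→25,p→77,m→74 61:7→78,p→61,m→79 62:7→71,p→62,m→25 63:7→25,p→63,m→80 64:7→72,p→64,m→80 65:7→62,p→65,m→25 66:7→25,p→25,m→66 67:7→67,p→25,m→81 68:7→82,p→68,m→71 69:7→45,p→70,m→83 70:7→67,p→70,m→84 71:7→85,p→71,m→25 72:7→82,p→72,m→80 73:7→25,p→73,m→63 74:7→25,p→80,m→74 75:7→45,p→78,m→74 76:7→86,p→62,m→76 77:7→25,p→77,m→87 78:7→67,p→78,m→87 79:7→88,p→62,m→62 80:7→25,p→80,m→25 81:7→25,p→25,m→89 82:7→82,p→25,m→89 83:7→45,p→71,m→83 84:7→82,p→71,m→71 85:7→85,p→25,m→25 86:7→45,p→71,m→74 87:7→25,p→80,m→80 88:7→82,p→71,m→80 89:7→25,p→25,m→25.
'777p': |S_i|=[102, 91, 59, 11, 1] end={s105} ∉↓L; 4/4 deletions ∈↓L.
'pp7m7': |S_i|=[102, 91, 68, 41, 18, 1] end={s105} — reject; 5/5 del acc.
'm7mmpm': run [102, 90, 68, 50, 25, 7, 1] end={s105} — reject; 6/6 single-dels accept.
'mppmmm': |S_i|=[102, 90, 65, 35, 22, 9, 1] end={s105} — reject; 6/6 deletions ∈↓L.
4 words, ⪯-incomp.
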